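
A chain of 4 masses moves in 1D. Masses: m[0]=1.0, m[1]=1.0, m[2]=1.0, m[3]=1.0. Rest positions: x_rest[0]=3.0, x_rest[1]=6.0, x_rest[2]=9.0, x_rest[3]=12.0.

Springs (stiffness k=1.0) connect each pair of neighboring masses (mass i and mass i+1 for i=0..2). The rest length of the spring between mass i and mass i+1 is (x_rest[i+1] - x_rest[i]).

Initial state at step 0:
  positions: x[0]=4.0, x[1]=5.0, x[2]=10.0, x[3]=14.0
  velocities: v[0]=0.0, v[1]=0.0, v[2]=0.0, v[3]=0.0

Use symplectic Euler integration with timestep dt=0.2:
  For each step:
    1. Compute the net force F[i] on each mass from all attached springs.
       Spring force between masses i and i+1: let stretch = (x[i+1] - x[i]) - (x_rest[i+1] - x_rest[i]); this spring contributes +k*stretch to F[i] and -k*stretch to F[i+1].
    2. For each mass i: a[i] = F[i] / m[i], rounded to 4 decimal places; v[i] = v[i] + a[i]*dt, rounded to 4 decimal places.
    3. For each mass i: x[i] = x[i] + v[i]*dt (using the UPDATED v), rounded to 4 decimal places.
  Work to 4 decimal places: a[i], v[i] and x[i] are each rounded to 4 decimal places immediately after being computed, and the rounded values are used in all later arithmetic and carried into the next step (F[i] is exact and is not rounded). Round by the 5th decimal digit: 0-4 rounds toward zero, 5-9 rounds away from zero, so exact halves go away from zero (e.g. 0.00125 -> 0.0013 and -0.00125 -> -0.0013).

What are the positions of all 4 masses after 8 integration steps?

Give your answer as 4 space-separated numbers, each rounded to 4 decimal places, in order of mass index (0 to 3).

Step 0: x=[4.0000 5.0000 10.0000 14.0000] v=[0.0000 0.0000 0.0000 0.0000]
Step 1: x=[3.9200 5.1600 9.9600 13.9600] v=[-0.4000 0.8000 -0.2000 -0.2000]
Step 2: x=[3.7696 5.4624 9.8880 13.8800] v=[-0.7520 1.5120 -0.3600 -0.4000]
Step 3: x=[3.5669 5.8741 9.7987 13.7603] v=[-1.0134 2.0586 -0.4467 -0.5984]
Step 4: x=[3.3365 6.3505 9.7108 13.6022] v=[-1.1520 2.3821 -0.4393 -0.7907]
Step 5: x=[3.1067 6.8408 9.6442 13.4084] v=[-1.1492 2.4514 -0.3331 -0.9690]
Step 6: x=[2.9062 7.2939 9.6160 13.1840] v=[-1.0024 2.2653 -0.1409 -1.1218]
Step 7: x=[2.7612 7.6643 9.6377 12.9369] v=[-0.7249 1.8522 0.1083 -1.2354]
Step 8: x=[2.6923 7.9176 9.7124 12.6779] v=[-0.3443 1.2663 0.3735 -1.2952]

Answer: 2.6923 7.9176 9.7124 12.6779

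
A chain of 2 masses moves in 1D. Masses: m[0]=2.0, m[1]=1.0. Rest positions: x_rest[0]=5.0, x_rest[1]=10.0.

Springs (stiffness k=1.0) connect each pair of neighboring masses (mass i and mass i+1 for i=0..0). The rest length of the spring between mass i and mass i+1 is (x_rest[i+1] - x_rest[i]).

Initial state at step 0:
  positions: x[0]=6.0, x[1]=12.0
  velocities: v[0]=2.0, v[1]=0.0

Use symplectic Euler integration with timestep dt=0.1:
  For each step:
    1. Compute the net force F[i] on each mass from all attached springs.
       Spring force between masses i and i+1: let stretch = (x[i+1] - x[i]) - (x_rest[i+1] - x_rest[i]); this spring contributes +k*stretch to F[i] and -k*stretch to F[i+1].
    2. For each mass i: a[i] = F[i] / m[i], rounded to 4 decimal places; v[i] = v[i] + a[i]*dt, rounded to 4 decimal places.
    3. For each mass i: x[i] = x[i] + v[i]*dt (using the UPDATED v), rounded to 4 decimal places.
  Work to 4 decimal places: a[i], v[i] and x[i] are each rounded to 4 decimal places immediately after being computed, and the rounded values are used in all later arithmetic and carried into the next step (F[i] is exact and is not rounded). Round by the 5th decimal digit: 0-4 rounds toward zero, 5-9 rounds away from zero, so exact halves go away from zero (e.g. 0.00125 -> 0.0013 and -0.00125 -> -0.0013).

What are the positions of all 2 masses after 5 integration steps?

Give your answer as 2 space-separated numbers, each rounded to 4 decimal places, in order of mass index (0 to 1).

Step 0: x=[6.0000 12.0000] v=[2.0000 0.0000]
Step 1: x=[6.2050 11.9900] v=[2.0500 -0.1000]
Step 2: x=[6.4139 11.9722] v=[2.0893 -0.1785]
Step 3: x=[6.6256 11.9488] v=[2.1172 -0.2343]
Step 4: x=[6.8389 11.9221] v=[2.1334 -0.2666]
Step 5: x=[7.0527 11.8946] v=[2.1376 -0.2749]

Answer: 7.0527 11.8946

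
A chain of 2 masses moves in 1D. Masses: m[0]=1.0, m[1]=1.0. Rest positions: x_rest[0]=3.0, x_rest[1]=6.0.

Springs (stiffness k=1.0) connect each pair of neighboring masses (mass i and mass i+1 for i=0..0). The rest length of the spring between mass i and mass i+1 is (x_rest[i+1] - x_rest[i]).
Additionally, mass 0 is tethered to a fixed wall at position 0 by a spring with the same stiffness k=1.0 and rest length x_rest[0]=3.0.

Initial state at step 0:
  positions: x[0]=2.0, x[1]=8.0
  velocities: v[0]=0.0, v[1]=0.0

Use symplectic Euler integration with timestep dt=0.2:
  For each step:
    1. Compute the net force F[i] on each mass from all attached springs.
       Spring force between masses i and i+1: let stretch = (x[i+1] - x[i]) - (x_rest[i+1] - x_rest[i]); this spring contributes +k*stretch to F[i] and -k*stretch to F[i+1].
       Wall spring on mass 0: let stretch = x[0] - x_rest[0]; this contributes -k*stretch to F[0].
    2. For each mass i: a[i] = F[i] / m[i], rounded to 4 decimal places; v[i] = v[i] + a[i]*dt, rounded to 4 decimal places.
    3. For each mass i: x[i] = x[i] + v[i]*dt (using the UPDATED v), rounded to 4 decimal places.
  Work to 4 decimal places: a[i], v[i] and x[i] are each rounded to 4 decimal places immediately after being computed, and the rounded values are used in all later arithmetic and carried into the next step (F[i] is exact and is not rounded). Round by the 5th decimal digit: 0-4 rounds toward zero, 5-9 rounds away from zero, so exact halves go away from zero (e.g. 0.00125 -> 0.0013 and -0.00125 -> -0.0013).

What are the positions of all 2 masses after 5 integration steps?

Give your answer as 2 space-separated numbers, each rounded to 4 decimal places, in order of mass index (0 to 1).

Step 0: x=[2.0000 8.0000] v=[0.0000 0.0000]
Step 1: x=[2.1600 7.8800] v=[0.8000 -0.6000]
Step 2: x=[2.4624 7.6512] v=[1.5120 -1.1440]
Step 3: x=[2.8739 7.3348] v=[2.0573 -1.5818]
Step 4: x=[3.3488 6.9600] v=[2.3747 -1.8740]
Step 5: x=[3.8342 6.5608] v=[2.4272 -1.9962]

Answer: 3.8342 6.5608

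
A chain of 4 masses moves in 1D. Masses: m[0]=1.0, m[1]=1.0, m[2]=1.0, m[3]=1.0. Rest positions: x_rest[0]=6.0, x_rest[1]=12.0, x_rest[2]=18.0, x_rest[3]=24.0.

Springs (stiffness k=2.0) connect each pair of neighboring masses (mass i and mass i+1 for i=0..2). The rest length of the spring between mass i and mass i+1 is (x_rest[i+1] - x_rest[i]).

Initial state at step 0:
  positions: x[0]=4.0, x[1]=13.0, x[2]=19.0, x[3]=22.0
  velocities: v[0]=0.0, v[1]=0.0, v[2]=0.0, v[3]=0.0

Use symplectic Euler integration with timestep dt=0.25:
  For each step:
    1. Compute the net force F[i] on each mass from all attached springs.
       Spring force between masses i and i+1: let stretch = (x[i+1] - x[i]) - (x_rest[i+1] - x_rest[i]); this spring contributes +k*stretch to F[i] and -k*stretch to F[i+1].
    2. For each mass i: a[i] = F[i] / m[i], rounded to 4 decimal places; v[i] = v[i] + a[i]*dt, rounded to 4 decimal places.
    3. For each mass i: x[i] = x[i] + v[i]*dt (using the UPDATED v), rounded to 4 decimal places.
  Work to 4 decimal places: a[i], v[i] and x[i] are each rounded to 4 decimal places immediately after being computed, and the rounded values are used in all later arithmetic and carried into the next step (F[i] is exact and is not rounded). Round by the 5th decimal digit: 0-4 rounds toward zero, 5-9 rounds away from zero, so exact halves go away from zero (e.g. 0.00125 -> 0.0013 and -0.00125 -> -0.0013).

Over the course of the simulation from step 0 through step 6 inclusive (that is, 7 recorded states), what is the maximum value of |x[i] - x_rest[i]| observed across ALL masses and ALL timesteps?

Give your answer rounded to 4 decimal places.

Step 0: x=[4.0000 13.0000 19.0000 22.0000] v=[0.0000 0.0000 0.0000 0.0000]
Step 1: x=[4.3750 12.6250 18.6250 22.3750] v=[1.5000 -1.5000 -1.5000 1.5000]
Step 2: x=[5.0313 11.9688 17.9688 23.0313] v=[2.6250 -2.6250 -2.6250 2.6250]
Step 3: x=[5.8048 11.1954 17.1954 23.8048] v=[3.0938 -3.0938 -3.0938 3.0938]
Step 4: x=[6.5021 10.4981 16.4981 24.5021] v=[2.7891 -2.7891 -2.7891 2.7891]
Step 5: x=[6.9489 10.0513 16.0513 24.9489] v=[1.7871 -1.7871 -1.7871 1.7871]
Step 6: x=[7.0335 9.9667 15.9667 25.0335] v=[0.3383 -0.3383 -0.3383 0.3383]
Max displacement = 2.0333

Answer: 2.0333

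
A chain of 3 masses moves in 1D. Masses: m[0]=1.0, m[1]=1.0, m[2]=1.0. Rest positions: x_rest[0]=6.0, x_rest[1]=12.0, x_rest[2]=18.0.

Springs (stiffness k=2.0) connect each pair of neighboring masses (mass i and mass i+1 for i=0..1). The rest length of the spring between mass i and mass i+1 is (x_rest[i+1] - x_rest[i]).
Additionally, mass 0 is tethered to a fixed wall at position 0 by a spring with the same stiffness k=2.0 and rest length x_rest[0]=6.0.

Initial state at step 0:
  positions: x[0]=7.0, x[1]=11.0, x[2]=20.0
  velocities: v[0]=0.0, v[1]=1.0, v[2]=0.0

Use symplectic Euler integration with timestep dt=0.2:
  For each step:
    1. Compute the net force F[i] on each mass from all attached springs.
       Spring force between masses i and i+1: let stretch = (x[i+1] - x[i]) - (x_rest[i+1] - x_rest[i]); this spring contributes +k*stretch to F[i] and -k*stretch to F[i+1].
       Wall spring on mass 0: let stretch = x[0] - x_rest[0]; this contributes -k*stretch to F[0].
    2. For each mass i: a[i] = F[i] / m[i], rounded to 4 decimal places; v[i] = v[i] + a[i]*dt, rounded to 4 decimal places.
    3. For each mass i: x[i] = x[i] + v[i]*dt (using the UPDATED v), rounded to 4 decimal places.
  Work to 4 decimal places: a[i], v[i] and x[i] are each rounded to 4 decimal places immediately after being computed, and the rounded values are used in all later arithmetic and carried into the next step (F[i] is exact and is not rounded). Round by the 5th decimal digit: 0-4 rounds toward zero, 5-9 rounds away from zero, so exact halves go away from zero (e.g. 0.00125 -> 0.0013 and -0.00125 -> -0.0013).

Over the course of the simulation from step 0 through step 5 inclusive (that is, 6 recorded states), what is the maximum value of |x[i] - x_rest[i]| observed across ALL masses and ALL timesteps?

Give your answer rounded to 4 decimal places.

Answer: 2.5946

Derivation:
Step 0: x=[7.0000 11.0000 20.0000] v=[0.0000 1.0000 0.0000]
Step 1: x=[6.7600 11.6000 19.7600] v=[-1.2000 3.0000 -1.2000]
Step 2: x=[6.3664 12.4656 19.3472] v=[-1.9680 4.3280 -2.0640]
Step 3: x=[5.9514 13.3938 18.8639] v=[-2.0749 4.6410 -2.4166]
Step 4: x=[5.6557 14.1642 18.4230] v=[-1.4785 3.8521 -2.2046]
Step 5: x=[5.5882 14.5946 18.1214] v=[-0.3374 2.1522 -1.5081]
Max displacement = 2.5946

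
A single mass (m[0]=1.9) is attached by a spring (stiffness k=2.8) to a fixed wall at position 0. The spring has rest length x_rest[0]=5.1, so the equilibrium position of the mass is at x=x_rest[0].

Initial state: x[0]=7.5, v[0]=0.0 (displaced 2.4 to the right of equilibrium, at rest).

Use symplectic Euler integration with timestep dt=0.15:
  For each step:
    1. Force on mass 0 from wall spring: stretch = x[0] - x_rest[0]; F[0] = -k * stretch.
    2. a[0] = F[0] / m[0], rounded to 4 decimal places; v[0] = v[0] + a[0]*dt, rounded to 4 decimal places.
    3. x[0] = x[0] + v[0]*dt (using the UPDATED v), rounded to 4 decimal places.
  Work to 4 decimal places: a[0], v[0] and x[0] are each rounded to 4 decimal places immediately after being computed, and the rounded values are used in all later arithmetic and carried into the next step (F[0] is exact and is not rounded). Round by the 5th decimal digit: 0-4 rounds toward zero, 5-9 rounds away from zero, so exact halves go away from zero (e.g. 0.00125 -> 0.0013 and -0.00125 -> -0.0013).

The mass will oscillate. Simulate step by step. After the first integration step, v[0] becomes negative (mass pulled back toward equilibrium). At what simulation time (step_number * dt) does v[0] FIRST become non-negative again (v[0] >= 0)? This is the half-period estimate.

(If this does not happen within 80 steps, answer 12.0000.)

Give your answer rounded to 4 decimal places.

Answer: 2.7000

Derivation:
Step 0: x=[7.5000] v=[0.0000]
Step 1: x=[7.4204] v=[-0.5305]
Step 2: x=[7.2639] v=[-1.0434]
Step 3: x=[7.0356] v=[-1.5217]
Step 4: x=[6.7432] v=[-1.9496]
Step 5: x=[6.3963] v=[-2.3128]
Step 6: x=[6.0064] v=[-2.5993]
Step 7: x=[5.5864] v=[-2.7997]
Step 8: x=[5.1503] v=[-2.9072]
Step 9: x=[4.7126] v=[-2.9183]
Step 10: x=[4.2877] v=[-2.8327]
Step 11: x=[3.8897] v=[-2.6531]
Step 12: x=[3.5319] v=[-2.3856]
Step 13: x=[3.2261] v=[-2.0390]
Step 14: x=[2.9824] v=[-1.6248]
Step 15: x=[2.8089] v=[-1.1567]
Step 16: x=[2.7114] v=[-0.6502]
Step 17: x=[2.6931] v=[-0.1222]
Step 18: x=[2.7546] v=[0.4099]
First v>=0 after going negative at step 18, time=2.7000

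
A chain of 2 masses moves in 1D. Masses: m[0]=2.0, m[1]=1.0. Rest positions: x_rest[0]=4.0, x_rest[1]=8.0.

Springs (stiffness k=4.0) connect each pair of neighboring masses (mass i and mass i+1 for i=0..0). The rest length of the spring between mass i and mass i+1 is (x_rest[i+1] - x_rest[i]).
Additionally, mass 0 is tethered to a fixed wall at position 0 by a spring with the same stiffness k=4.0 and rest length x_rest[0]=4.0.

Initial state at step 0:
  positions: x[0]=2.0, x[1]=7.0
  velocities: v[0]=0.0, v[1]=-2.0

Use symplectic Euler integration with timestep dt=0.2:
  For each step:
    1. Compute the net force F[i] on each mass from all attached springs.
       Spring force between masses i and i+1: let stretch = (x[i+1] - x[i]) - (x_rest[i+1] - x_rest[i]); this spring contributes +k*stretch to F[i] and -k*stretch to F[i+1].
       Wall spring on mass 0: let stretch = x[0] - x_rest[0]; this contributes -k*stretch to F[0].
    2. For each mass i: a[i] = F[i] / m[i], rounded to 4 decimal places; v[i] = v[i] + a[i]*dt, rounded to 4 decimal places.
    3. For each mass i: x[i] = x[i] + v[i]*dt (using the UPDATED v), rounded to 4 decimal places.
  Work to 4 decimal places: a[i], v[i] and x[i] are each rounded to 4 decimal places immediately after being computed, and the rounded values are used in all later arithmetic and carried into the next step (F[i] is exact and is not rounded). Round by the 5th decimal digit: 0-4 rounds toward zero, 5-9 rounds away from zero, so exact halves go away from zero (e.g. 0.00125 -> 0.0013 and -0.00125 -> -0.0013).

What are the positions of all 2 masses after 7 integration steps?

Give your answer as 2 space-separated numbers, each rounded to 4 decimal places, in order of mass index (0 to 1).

Answer: 3.7259 6.7469

Derivation:
Step 0: x=[2.0000 7.0000] v=[0.0000 -2.0000]
Step 1: x=[2.2400 6.4400] v=[1.2000 -2.8000]
Step 2: x=[2.6368 5.8480] v=[1.9840 -2.9600]
Step 3: x=[3.0796 5.3822] v=[2.2138 -2.3290]
Step 4: x=[3.4602 5.1880] v=[1.9030 -0.9711]
Step 5: x=[3.7022 5.3573] v=[1.2100 0.8467]
Step 6: x=[3.7804 5.9018] v=[0.3912 2.7226]
Step 7: x=[3.7259 6.7469] v=[-0.2724 4.2255]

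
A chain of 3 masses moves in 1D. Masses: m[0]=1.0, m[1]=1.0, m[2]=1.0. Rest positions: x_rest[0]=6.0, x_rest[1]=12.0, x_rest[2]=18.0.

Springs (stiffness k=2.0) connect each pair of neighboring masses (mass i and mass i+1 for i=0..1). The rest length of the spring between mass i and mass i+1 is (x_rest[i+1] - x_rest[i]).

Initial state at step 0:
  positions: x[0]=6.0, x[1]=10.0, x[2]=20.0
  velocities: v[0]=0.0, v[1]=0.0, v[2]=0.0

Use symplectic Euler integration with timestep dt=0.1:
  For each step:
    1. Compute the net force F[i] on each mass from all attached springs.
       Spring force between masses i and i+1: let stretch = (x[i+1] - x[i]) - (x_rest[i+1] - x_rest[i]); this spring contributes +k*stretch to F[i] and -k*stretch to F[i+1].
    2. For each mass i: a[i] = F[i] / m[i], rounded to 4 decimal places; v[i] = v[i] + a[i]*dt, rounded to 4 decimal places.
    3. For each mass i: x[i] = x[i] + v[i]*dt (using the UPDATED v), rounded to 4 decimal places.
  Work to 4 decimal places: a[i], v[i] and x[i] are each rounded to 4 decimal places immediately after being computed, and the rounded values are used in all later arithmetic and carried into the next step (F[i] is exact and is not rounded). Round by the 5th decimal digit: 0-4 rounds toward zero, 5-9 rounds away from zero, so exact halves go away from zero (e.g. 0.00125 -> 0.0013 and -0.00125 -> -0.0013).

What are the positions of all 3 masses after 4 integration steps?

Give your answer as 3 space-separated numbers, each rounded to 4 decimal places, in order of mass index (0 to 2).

Step 0: x=[6.0000 10.0000 20.0000] v=[0.0000 0.0000 0.0000]
Step 1: x=[5.9600 10.1200 19.9200] v=[-0.4000 1.2000 -0.8000]
Step 2: x=[5.8832 10.3528 19.7640] v=[-0.7680 2.3280 -1.5600]
Step 3: x=[5.7758 10.6844 19.5398] v=[-1.0741 3.3163 -2.2422]
Step 4: x=[5.6466 11.0950 19.2585] v=[-1.2924 4.1057 -2.8133]

Answer: 5.6466 11.0950 19.2585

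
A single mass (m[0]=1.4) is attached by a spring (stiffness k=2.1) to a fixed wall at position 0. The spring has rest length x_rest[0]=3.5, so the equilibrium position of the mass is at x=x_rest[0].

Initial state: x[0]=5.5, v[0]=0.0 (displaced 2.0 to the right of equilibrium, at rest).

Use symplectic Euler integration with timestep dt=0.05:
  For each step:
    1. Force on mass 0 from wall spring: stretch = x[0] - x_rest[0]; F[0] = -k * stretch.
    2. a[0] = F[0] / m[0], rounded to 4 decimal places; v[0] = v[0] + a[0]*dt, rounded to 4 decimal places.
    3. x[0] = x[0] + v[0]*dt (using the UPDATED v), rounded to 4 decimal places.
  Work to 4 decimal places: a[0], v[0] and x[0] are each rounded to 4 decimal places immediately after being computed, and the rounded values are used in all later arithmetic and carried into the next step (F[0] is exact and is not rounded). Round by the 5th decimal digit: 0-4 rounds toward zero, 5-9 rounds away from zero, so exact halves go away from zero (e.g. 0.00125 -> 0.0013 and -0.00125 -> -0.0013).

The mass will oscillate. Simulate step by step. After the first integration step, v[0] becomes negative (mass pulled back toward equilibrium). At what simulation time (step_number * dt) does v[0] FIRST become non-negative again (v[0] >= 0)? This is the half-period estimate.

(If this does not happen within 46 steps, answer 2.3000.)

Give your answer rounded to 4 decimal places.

Answer: 2.3000

Derivation:
Step 0: x=[5.5000] v=[0.0000]
Step 1: x=[5.4925] v=[-0.1500]
Step 2: x=[5.4775] v=[-0.2994]
Step 3: x=[5.4551] v=[-0.4477]
Step 4: x=[5.4254] v=[-0.5943]
Step 5: x=[5.3885] v=[-0.7387]
Step 6: x=[5.3445] v=[-0.8803]
Step 7: x=[5.2936] v=[-1.0186]
Step 8: x=[5.2359] v=[-1.1531]
Step 9: x=[5.1717] v=[-1.2833]
Step 10: x=[5.1013] v=[-1.4087]
Step 11: x=[5.0249] v=[-1.5288]
Step 12: x=[4.9427] v=[-1.6432]
Step 13: x=[4.8551] v=[-1.7514]
Step 14: x=[4.7625] v=[-1.8530]
Step 15: x=[4.6651] v=[-1.9477]
Step 16: x=[4.5633] v=[-2.0351]
Step 17: x=[4.4576] v=[-2.1149]
Step 18: x=[4.3483] v=[-2.1867]
Step 19: x=[4.2358] v=[-2.2503]
Step 20: x=[4.1205] v=[-2.3055]
Step 21: x=[4.0029] v=[-2.3520]
Step 22: x=[3.8834] v=[-2.3897]
Step 23: x=[3.7625] v=[-2.4185]
Step 24: x=[3.6406] v=[-2.4382]
Step 25: x=[3.5182] v=[-2.4487]
Step 26: x=[3.3957] v=[-2.4501]
Step 27: x=[3.2736] v=[-2.4423]
Step 28: x=[3.1523] v=[-2.4253]
Step 29: x=[3.0323] v=[-2.3992]
Step 30: x=[2.9141] v=[-2.3641]
Step 31: x=[2.7981] v=[-2.3202]
Step 32: x=[2.6847] v=[-2.2676]
Step 33: x=[2.5744] v=[-2.2065]
Step 34: x=[2.4675] v=[-2.1371]
Step 35: x=[2.3645] v=[-2.0597]
Step 36: x=[2.2658] v=[-1.9745]
Step 37: x=[2.1717] v=[-1.8819]
Step 38: x=[2.0826] v=[-1.7823]
Step 39: x=[1.9988] v=[-1.6760]
Step 40: x=[1.9206] v=[-1.5634]
Step 41: x=[1.8484] v=[-1.4449]
Step 42: x=[1.7824] v=[-1.3210]
Step 43: x=[1.7228] v=[-1.1922]
Step 44: x=[1.6699] v=[-1.0589]
Step 45: x=[1.6238] v=[-0.9216]
Step 46: x=[1.5848] v=[-0.7809]
v[0] did not become non-negative within 46 steps; using fallback time=2.3000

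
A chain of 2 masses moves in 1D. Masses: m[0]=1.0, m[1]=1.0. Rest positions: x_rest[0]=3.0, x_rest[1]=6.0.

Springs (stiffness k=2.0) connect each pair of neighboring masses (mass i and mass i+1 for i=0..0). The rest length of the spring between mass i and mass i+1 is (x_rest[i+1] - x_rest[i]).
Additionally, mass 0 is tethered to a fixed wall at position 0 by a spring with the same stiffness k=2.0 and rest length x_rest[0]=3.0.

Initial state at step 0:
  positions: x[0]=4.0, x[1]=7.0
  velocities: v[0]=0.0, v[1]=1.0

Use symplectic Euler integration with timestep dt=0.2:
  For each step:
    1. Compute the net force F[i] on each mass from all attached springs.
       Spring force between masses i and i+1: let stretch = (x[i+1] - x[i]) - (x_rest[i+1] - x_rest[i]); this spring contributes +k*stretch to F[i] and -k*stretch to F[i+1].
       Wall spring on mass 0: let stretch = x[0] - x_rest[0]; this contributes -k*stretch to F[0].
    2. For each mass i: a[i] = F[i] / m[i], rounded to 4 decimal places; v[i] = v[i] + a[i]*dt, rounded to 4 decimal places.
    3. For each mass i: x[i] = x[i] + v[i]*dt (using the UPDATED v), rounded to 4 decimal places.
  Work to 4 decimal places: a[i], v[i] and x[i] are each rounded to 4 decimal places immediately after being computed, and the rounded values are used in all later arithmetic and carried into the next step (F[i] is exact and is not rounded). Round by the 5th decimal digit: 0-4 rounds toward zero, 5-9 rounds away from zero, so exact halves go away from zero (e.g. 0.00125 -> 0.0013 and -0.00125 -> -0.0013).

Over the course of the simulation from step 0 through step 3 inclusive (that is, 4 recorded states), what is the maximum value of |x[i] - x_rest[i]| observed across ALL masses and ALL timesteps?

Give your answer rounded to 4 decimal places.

Step 0: x=[4.0000 7.0000] v=[0.0000 1.0000]
Step 1: x=[3.9200 7.2000] v=[-0.4000 1.0000]
Step 2: x=[3.7888 7.3776] v=[-0.6560 0.8880]
Step 3: x=[3.6416 7.5081] v=[-0.7360 0.6525]
Max displacement = 1.5081

Answer: 1.5081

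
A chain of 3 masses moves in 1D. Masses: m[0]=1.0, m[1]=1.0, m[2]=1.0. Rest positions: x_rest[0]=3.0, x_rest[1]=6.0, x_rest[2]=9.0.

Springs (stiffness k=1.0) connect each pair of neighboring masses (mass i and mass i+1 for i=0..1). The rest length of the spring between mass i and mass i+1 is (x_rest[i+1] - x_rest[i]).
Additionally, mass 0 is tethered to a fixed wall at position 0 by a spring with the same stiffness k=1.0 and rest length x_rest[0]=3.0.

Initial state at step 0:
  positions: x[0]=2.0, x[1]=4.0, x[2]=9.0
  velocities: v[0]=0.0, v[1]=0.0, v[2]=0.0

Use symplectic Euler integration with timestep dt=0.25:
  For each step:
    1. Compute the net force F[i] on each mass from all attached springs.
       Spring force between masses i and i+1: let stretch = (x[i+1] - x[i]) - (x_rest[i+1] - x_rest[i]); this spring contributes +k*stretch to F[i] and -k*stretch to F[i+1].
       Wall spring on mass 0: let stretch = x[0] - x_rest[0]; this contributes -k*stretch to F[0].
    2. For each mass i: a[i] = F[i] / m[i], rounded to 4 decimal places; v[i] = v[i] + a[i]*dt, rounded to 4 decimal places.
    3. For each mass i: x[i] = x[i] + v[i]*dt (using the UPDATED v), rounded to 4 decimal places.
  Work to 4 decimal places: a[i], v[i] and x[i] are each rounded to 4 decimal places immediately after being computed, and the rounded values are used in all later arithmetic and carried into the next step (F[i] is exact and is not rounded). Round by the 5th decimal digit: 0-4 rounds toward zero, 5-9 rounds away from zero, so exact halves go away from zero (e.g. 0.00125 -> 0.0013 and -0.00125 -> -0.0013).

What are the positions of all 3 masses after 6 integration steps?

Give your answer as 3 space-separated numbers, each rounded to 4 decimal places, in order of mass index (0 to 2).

Step 0: x=[2.0000 4.0000 9.0000] v=[0.0000 0.0000 0.0000]
Step 1: x=[2.0000 4.1875 8.8750] v=[0.0000 0.7500 -0.5000]
Step 2: x=[2.0117 4.5313 8.6445] v=[0.0469 1.3750 -0.9219]
Step 3: x=[2.0552 4.9747 8.3445] v=[0.1739 1.7734 -1.2002]
Step 4: x=[2.1527 5.4462 8.0213] v=[0.3900 1.8860 -1.2927]
Step 5: x=[2.3215 5.8728 7.7247] v=[0.6752 1.7064 -1.1865]
Step 6: x=[2.5672 6.1932 7.4998] v=[0.9827 1.2816 -0.8995]

Answer: 2.5672 6.1932 7.4998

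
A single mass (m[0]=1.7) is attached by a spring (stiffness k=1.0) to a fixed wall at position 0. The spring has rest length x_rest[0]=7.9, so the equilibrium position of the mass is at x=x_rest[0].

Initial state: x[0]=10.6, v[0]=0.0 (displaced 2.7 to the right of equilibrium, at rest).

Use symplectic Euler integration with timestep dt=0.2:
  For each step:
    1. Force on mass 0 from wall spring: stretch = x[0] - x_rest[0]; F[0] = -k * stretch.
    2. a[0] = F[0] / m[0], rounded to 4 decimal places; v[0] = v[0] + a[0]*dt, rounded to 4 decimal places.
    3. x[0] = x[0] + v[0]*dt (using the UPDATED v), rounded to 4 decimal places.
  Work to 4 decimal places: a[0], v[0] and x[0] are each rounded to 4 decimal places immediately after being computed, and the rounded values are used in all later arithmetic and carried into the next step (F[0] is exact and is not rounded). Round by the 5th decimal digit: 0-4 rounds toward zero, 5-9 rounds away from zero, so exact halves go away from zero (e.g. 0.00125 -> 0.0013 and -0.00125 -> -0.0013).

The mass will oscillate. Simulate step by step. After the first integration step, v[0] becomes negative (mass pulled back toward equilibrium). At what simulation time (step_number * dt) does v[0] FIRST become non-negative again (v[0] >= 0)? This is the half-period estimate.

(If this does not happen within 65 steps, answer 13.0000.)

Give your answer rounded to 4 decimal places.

Answer: 4.2000

Derivation:
Step 0: x=[10.6000] v=[0.0000]
Step 1: x=[10.5365] v=[-0.3176]
Step 2: x=[10.4109] v=[-0.6278]
Step 3: x=[10.2263] v=[-0.9232]
Step 4: x=[9.9869] v=[-1.1969]
Step 5: x=[9.6984] v=[-1.4424]
Step 6: x=[9.3676] v=[-1.6540]
Step 7: x=[9.0023] v=[-1.8267]
Step 8: x=[8.6110] v=[-1.9564]
Step 9: x=[8.2030] v=[-2.0400]
Step 10: x=[7.7879] v=[-2.0756]
Step 11: x=[7.3754] v=[-2.0624]
Step 12: x=[6.9753] v=[-2.0007]
Step 13: x=[6.5969] v=[-1.8919]
Step 14: x=[6.2492] v=[-1.7386]
Step 15: x=[5.9403] v=[-1.5444]
Step 16: x=[5.6775] v=[-1.3138]
Step 17: x=[5.4670] v=[-1.0523]
Step 18: x=[5.3138] v=[-0.7661]
Step 19: x=[5.2214] v=[-0.4618]
Step 20: x=[5.1921] v=[-0.1467]
Step 21: x=[5.2265] v=[0.1719]
First v>=0 after going negative at step 21, time=4.2000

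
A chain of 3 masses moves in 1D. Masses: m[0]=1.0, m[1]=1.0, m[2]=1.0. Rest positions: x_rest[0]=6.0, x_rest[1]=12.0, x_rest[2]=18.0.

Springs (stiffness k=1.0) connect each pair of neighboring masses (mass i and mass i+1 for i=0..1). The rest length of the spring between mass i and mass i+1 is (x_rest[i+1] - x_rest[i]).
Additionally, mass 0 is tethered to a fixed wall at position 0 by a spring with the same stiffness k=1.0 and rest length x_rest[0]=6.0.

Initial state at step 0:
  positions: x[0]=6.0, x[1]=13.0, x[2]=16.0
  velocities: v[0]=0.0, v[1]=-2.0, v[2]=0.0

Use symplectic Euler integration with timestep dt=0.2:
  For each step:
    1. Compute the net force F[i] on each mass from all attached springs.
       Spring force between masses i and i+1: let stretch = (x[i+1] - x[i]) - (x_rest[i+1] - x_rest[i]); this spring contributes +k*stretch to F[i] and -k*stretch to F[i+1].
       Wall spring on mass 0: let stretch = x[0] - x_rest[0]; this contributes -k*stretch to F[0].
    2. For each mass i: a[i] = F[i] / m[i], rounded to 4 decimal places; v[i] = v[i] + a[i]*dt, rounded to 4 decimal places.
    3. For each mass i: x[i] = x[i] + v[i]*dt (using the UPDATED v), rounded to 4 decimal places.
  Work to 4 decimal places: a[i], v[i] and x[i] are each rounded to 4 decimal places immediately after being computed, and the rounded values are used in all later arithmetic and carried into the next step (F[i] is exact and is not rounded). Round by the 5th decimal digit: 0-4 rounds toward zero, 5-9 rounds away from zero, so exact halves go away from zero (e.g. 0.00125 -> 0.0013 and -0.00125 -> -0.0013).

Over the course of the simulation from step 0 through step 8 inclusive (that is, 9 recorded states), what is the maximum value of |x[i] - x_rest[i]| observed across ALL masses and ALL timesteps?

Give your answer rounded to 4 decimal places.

Answer: 3.0167

Derivation:
Step 0: x=[6.0000 13.0000 16.0000] v=[0.0000 -2.0000 0.0000]
Step 1: x=[6.0400 12.4400 16.1200] v=[0.2000 -2.8000 0.6000]
Step 2: x=[6.0944 11.7712 16.3328] v=[0.2720 -3.3440 1.0640]
Step 3: x=[6.1321 11.0578 16.6031] v=[0.1885 -3.5670 1.3517]
Step 4: x=[6.1215 10.3692 16.8916] v=[-0.0528 -3.4431 1.4426]
Step 5: x=[6.0360 9.7716 17.1592] v=[-0.4276 -2.9882 1.3381]
Step 6: x=[5.8585 9.3200 17.3713] v=[-0.8877 -2.2578 1.0606]
Step 7: x=[5.5851 9.0520 17.5014] v=[-1.3671 -1.3398 0.6503]
Step 8: x=[5.2270 8.9833 17.5335] v=[-1.7907 -0.3433 0.1604]
Max displacement = 3.0167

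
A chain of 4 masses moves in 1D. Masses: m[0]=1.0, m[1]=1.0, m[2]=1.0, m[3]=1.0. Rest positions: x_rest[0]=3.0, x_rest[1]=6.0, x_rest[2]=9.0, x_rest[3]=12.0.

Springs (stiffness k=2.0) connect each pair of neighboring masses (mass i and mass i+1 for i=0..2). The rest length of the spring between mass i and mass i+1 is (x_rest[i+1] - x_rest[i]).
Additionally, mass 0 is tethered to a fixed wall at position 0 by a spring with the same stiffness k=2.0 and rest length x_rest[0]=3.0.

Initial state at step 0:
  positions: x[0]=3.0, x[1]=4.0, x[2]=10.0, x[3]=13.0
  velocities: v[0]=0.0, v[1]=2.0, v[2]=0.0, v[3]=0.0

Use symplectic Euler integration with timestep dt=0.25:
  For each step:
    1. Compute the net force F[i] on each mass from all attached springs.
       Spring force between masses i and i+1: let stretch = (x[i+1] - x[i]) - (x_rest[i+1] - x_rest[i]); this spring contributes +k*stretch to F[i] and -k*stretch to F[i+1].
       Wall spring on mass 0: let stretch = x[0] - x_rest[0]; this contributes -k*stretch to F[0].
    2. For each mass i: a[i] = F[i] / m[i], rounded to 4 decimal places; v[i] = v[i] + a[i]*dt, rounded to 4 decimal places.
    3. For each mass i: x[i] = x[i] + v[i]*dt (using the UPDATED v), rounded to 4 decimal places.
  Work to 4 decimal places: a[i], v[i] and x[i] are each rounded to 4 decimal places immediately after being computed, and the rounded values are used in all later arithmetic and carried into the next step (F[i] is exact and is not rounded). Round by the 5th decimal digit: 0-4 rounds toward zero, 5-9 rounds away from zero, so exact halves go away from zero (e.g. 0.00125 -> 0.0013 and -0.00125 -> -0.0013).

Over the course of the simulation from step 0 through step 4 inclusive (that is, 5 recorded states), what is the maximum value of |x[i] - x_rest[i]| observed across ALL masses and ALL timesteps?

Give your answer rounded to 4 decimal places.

Step 0: x=[3.0000 4.0000 10.0000 13.0000] v=[0.0000 2.0000 0.0000 0.0000]
Step 1: x=[2.7500 5.1250 9.6250 13.0000] v=[-1.0000 4.5000 -1.5000 0.0000]
Step 2: x=[2.4531 6.5156 9.1094 12.9531] v=[-1.1875 5.5625 -2.0625 -0.1875]
Step 3: x=[2.3574 7.7227 8.7500 12.8008] v=[-0.3828 4.8282 -1.4376 -0.6094]
Step 4: x=[2.6377 8.3875 8.7686 12.5171] v=[1.1212 2.6592 0.0742 -1.1348]
Max displacement = 2.3875

Answer: 2.3875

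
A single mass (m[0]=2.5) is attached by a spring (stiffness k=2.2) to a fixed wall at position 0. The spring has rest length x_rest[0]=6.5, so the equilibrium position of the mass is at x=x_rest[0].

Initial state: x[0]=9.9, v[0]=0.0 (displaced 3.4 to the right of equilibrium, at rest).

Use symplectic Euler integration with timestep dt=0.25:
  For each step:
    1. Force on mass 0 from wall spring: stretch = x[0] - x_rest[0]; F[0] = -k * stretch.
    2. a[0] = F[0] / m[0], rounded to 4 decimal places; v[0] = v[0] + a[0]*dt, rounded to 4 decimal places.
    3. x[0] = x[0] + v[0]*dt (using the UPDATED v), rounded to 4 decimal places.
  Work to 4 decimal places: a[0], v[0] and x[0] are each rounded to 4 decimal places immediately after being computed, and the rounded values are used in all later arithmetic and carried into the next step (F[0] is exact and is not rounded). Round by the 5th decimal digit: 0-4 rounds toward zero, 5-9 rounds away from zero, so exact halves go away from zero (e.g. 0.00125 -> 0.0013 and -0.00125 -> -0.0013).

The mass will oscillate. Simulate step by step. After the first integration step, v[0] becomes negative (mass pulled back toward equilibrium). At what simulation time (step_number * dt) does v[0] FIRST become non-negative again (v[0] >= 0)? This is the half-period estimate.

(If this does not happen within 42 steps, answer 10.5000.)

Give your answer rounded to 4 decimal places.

Step 0: x=[9.9000] v=[0.0000]
Step 1: x=[9.7130] v=[-0.7480]
Step 2: x=[9.3493] v=[-1.4549]
Step 3: x=[8.8289] v=[-2.0818]
Step 4: x=[8.1804] v=[-2.5942]
Step 5: x=[7.4394] v=[-2.9639]
Step 6: x=[6.6468] v=[-3.1706]
Step 7: x=[5.8461] v=[-3.2029]
Step 8: x=[5.0813] v=[-3.0591]
Step 9: x=[4.3946] v=[-2.7470]
Step 10: x=[3.8237] v=[-2.2838]
Step 11: x=[3.4000] v=[-1.6950]
Step 12: x=[3.1468] v=[-1.0130]
Step 13: x=[3.0780] v=[-0.2753]
Step 14: x=[3.1974] v=[0.4776]
First v>=0 after going negative at step 14, time=3.5000

Answer: 3.5000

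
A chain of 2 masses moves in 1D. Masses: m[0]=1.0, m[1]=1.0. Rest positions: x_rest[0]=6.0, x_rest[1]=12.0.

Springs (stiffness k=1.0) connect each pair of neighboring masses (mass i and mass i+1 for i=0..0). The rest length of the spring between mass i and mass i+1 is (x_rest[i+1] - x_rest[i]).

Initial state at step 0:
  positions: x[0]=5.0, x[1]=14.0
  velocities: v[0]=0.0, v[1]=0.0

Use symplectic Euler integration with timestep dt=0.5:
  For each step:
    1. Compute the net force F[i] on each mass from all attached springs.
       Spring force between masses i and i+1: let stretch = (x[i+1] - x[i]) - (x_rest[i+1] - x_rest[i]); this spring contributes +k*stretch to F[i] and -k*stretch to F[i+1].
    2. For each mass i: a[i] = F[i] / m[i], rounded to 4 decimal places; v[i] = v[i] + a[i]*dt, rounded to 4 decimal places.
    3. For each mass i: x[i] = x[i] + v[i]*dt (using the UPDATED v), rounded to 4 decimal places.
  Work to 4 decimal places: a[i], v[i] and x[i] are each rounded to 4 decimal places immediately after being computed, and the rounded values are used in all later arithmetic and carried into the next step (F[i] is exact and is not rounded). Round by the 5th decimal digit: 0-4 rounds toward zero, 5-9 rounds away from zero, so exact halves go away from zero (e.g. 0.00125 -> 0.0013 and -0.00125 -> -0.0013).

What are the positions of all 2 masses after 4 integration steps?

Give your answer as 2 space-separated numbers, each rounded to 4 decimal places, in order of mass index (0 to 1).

Answer: 8.0938 10.9063

Derivation:
Step 0: x=[5.0000 14.0000] v=[0.0000 0.0000]
Step 1: x=[5.7500 13.2500] v=[1.5000 -1.5000]
Step 2: x=[6.8750 12.1250] v=[2.2500 -2.2500]
Step 3: x=[7.8125 11.1875] v=[1.8750 -1.8750]
Step 4: x=[8.0938 10.9063] v=[0.5625 -0.5625]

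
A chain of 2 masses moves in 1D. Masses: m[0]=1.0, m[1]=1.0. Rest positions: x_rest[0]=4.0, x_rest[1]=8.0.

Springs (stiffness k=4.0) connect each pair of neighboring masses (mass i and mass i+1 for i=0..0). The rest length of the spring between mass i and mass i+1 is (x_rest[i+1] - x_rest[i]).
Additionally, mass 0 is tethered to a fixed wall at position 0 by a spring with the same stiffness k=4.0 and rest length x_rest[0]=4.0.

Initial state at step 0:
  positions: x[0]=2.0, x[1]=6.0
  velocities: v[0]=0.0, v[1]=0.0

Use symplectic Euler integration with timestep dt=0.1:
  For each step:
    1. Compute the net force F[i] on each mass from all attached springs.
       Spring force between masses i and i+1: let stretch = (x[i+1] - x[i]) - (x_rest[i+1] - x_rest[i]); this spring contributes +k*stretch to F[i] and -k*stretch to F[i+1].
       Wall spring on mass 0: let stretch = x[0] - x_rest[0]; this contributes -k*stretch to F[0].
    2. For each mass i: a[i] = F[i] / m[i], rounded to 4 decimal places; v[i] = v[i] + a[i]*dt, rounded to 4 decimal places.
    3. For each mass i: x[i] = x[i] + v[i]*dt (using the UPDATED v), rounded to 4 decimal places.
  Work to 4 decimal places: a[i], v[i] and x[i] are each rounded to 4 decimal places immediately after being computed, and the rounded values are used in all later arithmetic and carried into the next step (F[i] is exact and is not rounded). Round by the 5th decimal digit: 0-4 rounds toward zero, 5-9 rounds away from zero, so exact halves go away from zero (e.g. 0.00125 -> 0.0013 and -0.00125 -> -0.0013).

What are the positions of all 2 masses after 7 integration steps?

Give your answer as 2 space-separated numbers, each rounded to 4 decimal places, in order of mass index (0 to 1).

Answer: 3.5574 6.3290

Derivation:
Step 0: x=[2.0000 6.0000] v=[0.0000 0.0000]
Step 1: x=[2.0800 6.0000] v=[0.8000 0.0000]
Step 2: x=[2.2336 6.0032] v=[1.5360 0.0320]
Step 3: x=[2.4486 6.0156] v=[2.1504 0.1242]
Step 4: x=[2.7084 6.0453] v=[2.5978 0.2974]
Step 5: x=[2.9933 6.1016] v=[2.8492 0.5626]
Step 6: x=[3.2828 6.1935] v=[2.8952 0.9193]
Step 7: x=[3.5574 6.3290] v=[2.7464 1.3550]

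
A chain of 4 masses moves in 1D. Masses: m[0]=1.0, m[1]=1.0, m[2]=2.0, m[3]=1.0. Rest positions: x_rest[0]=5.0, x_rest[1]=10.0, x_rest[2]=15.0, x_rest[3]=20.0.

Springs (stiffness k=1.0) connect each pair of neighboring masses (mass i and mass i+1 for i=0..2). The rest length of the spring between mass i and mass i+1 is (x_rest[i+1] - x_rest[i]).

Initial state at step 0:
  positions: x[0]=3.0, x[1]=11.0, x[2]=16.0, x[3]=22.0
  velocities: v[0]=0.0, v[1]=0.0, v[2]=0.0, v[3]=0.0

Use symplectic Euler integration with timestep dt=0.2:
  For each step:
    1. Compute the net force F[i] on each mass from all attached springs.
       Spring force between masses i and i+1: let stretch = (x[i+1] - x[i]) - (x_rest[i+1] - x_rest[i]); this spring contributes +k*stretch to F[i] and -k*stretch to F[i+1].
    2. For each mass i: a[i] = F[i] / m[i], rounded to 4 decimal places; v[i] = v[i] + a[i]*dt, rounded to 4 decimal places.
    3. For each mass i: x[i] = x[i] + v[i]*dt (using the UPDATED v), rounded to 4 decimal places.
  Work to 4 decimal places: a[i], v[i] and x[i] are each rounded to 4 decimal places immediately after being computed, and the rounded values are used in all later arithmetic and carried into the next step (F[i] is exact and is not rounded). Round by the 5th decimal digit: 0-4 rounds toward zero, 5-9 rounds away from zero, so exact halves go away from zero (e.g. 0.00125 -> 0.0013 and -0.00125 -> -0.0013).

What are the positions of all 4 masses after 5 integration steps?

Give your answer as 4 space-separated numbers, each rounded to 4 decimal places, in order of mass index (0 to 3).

Step 0: x=[3.0000 11.0000 16.0000 22.0000] v=[0.0000 0.0000 0.0000 0.0000]
Step 1: x=[3.1200 10.8800 16.0200 21.9600] v=[0.6000 -0.6000 0.1000 -0.2000]
Step 2: x=[3.3504 10.6552 16.0560 21.8824] v=[1.1520 -1.1240 0.1800 -0.3880]
Step 3: x=[3.6730 10.3542 16.1005 21.7717] v=[1.6130 -1.5048 0.2226 -0.5533]
Step 4: x=[4.0628 10.0158 16.1435 21.6342] v=[1.9492 -1.6918 0.2151 -0.6875]
Step 5: x=[4.4908 9.6844 16.1738 21.4771] v=[2.1398 -1.6569 0.1514 -0.7856]

Answer: 4.4908 9.6844 16.1738 21.4771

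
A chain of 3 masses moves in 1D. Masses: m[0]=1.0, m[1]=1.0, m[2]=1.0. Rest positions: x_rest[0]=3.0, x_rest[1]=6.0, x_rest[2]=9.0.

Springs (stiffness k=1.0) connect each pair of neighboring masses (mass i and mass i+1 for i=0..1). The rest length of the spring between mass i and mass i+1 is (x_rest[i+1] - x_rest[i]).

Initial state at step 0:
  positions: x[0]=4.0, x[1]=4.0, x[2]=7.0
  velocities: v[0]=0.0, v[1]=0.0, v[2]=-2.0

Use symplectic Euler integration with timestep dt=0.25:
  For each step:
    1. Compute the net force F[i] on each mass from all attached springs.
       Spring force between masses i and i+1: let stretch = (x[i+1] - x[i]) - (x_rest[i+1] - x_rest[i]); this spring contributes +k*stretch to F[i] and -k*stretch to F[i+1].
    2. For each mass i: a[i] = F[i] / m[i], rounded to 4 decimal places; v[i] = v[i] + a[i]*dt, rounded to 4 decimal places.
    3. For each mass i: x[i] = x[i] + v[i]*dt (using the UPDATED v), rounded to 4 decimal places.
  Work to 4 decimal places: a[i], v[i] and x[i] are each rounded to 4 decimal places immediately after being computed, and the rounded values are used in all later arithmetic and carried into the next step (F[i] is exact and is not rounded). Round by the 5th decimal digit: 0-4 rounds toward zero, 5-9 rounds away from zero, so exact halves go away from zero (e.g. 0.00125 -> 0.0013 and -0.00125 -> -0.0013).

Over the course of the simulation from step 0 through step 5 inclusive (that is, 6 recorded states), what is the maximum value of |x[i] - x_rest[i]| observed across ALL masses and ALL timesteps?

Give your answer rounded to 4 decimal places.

Answer: 3.6188

Derivation:
Step 0: x=[4.0000 4.0000 7.0000] v=[0.0000 0.0000 -2.0000]
Step 1: x=[3.8125 4.1875 6.5000] v=[-0.7500 0.7500 -2.0000]
Step 2: x=[3.4609 4.4961 6.0430] v=[-1.4063 1.2344 -1.8281]
Step 3: x=[2.9865 4.8367 5.6768] v=[-1.8975 1.3623 -1.4648]
Step 4: x=[2.4403 5.1142 5.4456] v=[-2.1850 1.1098 -0.9248]
Step 5: x=[1.8737 5.2453 5.3812] v=[-2.2665 0.5242 -0.2577]
Max displacement = 3.6188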